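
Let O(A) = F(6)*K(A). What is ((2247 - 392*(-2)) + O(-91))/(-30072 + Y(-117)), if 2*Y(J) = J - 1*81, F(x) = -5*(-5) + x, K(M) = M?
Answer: -70/10057 ≈ -0.0069603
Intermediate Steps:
F(x) = 25 + x
Y(J) = -81/2 + J/2 (Y(J) = (J - 1*81)/2 = (J - 81)/2 = (-81 + J)/2 = -81/2 + J/2)
O(A) = 31*A (O(A) = (25 + 6)*A = 31*A)
((2247 - 392*(-2)) + O(-91))/(-30072 + Y(-117)) = ((2247 - 392*(-2)) + 31*(-91))/(-30072 + (-81/2 + (1/2)*(-117))) = ((2247 + 784) - 2821)/(-30072 + (-81/2 - 117/2)) = (3031 - 2821)/(-30072 - 99) = 210/(-30171) = 210*(-1/30171) = -70/10057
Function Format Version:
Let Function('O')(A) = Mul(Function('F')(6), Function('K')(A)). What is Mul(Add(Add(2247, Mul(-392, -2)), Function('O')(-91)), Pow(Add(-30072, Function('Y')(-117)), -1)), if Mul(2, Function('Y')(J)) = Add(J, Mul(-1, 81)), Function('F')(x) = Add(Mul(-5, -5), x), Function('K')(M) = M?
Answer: Rational(-70, 10057) ≈ -0.0069603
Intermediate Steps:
Function('F')(x) = Add(25, x)
Function('Y')(J) = Add(Rational(-81, 2), Mul(Rational(1, 2), J)) (Function('Y')(J) = Mul(Rational(1, 2), Add(J, Mul(-1, 81))) = Mul(Rational(1, 2), Add(J, -81)) = Mul(Rational(1, 2), Add(-81, J)) = Add(Rational(-81, 2), Mul(Rational(1, 2), J)))
Function('O')(A) = Mul(31, A) (Function('O')(A) = Mul(Add(25, 6), A) = Mul(31, A))
Mul(Add(Add(2247, Mul(-392, -2)), Function('O')(-91)), Pow(Add(-30072, Function('Y')(-117)), -1)) = Mul(Add(Add(2247, Mul(-392, -2)), Mul(31, -91)), Pow(Add(-30072, Add(Rational(-81, 2), Mul(Rational(1, 2), -117))), -1)) = Mul(Add(Add(2247, 784), -2821), Pow(Add(-30072, Add(Rational(-81, 2), Rational(-117, 2))), -1)) = Mul(Add(3031, -2821), Pow(Add(-30072, -99), -1)) = Mul(210, Pow(-30171, -1)) = Mul(210, Rational(-1, 30171)) = Rational(-70, 10057)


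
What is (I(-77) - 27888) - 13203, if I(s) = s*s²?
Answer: -497624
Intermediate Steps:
I(s) = s³
(I(-77) - 27888) - 13203 = ((-77)³ - 27888) - 13203 = (-456533 - 27888) - 13203 = -484421 - 13203 = -497624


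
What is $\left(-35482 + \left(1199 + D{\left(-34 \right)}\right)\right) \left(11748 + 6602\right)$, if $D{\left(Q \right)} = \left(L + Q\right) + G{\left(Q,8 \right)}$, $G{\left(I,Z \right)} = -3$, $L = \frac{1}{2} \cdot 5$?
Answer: $-629726125$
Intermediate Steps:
$L = \frac{5}{2}$ ($L = \frac{1}{2} \cdot 5 = \frac{5}{2} \approx 2.5$)
$D{\left(Q \right)} = - \frac{1}{2} + Q$ ($D{\left(Q \right)} = \left(\frac{5}{2} + Q\right) - 3 = - \frac{1}{2} + Q$)
$\left(-35482 + \left(1199 + D{\left(-34 \right)}\right)\right) \left(11748 + 6602\right) = \left(-35482 + \left(1199 - \frac{69}{2}\right)\right) \left(11748 + 6602\right) = \left(-35482 + \left(1199 - \frac{69}{2}\right)\right) 18350 = \left(-35482 + \frac{2329}{2}\right) 18350 = \left(- \frac{68635}{2}\right) 18350 = -629726125$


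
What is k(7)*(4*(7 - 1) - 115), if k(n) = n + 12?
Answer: -1729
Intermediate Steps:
k(n) = 12 + n
k(7)*(4*(7 - 1) - 115) = (12 + 7)*(4*(7 - 1) - 115) = 19*(4*6 - 115) = 19*(24 - 115) = 19*(-91) = -1729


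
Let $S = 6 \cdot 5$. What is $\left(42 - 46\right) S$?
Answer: $-120$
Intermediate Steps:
$S = 30$
$\left(42 - 46\right) S = \left(42 - 46\right) 30 = \left(-4\right) 30 = -120$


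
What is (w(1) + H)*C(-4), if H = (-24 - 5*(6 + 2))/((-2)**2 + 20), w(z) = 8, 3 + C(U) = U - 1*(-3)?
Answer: -64/3 ≈ -21.333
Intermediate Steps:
C(U) = U (C(U) = -3 + (U - 1*(-3)) = -3 + (U + 3) = -3 + (3 + U) = U)
H = -8/3 (H = (-24 - 5*8)/(4 + 20) = (-24 - 40)/24 = -64*1/24 = -8/3 ≈ -2.6667)
(w(1) + H)*C(-4) = (8 - 8/3)*(-4) = (16/3)*(-4) = -64/3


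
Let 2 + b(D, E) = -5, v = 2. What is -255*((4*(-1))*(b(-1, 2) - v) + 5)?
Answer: -10455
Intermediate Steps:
b(D, E) = -7 (b(D, E) = -2 - 5 = -7)
-255*((4*(-1))*(b(-1, 2) - v) + 5) = -255*((4*(-1))*(-7 - 1*2) + 5) = -255*(-4*(-7 - 2) + 5) = -255*(-4*(-9) + 5) = -255*(36 + 5) = -255*41 = -10455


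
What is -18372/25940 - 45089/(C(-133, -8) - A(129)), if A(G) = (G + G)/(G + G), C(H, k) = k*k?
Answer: -292691524/408555 ≈ -716.41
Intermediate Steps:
C(H, k) = k²
A(G) = 1 (A(G) = (2*G)/((2*G)) = (2*G)*(1/(2*G)) = 1)
-18372/25940 - 45089/(C(-133, -8) - A(129)) = -18372/25940 - 45089/((-8)² - 1*1) = -18372*1/25940 - 45089/(64 - 1) = -4593/6485 - 45089/63 = -292691524/408555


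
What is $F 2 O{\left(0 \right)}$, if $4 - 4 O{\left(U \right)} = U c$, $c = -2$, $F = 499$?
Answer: $998$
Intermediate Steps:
$O{\left(U \right)} = 1 + \frac{U}{2}$ ($O{\left(U \right)} = 1 - \frac{U \left(-2\right)}{4} = 1 - \frac{\left(-2\right) U}{4} = 1 + \frac{U}{2}$)
$F 2 O{\left(0 \right)} = 499 \cdot 2 \left(1 + \frac{1}{2} \cdot 0\right) = 499 \cdot 2 \left(1 + 0\right) = 499 \cdot 2 \cdot 1 = 499 \cdot 2 = 998$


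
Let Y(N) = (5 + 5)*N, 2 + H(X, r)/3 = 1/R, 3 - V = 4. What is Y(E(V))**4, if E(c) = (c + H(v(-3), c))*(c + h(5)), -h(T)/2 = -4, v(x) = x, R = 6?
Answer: 42859350625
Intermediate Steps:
V = -1 (V = 3 - 1*4 = 3 - 4 = -1)
h(T) = 8 (h(T) = -2*(-4) = 8)
H(X, r) = -11/2 (H(X, r) = -6 + 3/6 = -6 + 3*(1/6) = -6 + 1/2 = -11/2)
E(c) = (8 + c)*(-11/2 + c) (E(c) = (c - 11/2)*(c + 8) = (-11/2 + c)*(8 + c) = (8 + c)*(-11/2 + c))
Y(N) = 10*N
Y(E(V))**4 = (10*(-44 + (-1)**2 + (5/2)*(-1)))**4 = (10*(-44 + 1 - 5/2))**4 = (10*(-91/2))**4 = (-455)**4 = 42859350625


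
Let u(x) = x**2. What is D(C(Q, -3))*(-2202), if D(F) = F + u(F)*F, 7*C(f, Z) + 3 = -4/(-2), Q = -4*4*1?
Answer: 110100/343 ≈ 320.99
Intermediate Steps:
Q = -16 (Q = -16*1 = -16)
C(f, Z) = -1/7 (C(f, Z) = -3/7 + (-4/(-2))/7 = -3/7 + (-4*(-1/2))/7 = -3/7 + (1/7)*2 = -3/7 + 2/7 = -1/7)
D(F) = F + F**3 (D(F) = F + F**2*F = F + F**3)
D(C(Q, -3))*(-2202) = (-1/7 + (-1/7)**3)*(-2202) = (-1/7 - 1/343)*(-2202) = -50/343*(-2202) = 110100/343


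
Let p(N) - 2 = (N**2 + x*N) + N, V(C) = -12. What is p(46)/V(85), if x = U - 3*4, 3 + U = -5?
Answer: -311/3 ≈ -103.67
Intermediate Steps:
U = -8 (U = -3 - 5 = -8)
x = -20 (x = -8 - 3*4 = -8 - 12 = -20)
p(N) = 2 + N**2 - 19*N (p(N) = 2 + ((N**2 - 20*N) + N) = 2 + (N**2 - 19*N) = 2 + N**2 - 19*N)
p(46)/V(85) = (2 + 46**2 - 19*46)/(-12) = (2 + 2116 - 874)*(-1/12) = 1244*(-1/12) = -311/3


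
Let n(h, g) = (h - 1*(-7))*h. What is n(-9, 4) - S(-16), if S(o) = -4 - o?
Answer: 6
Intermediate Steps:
n(h, g) = h*(7 + h) (n(h, g) = (h + 7)*h = (7 + h)*h = h*(7 + h))
n(-9, 4) - S(-16) = -9*(7 - 9) - (-4 - 1*(-16)) = -9*(-2) - (-4 + 16) = 18 - 1*12 = 18 - 12 = 6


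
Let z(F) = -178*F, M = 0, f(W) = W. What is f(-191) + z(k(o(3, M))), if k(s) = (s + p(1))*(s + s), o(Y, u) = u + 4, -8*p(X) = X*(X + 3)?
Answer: -5175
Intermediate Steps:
p(X) = -X*(3 + X)/8 (p(X) = -X*(X + 3)/8 = -X*(3 + X)/8)
o(Y, u) = 4 + u
k(s) = 2*s*(-½ + s) (k(s) = (s - ⅛*1*(3 + 1))*(s + s) = (s - ⅛*1*4)*(2*s) = (s - ½)*(2*s) = (-½ + s)*(2*s) = 2*s*(-½ + s))
f(-191) + z(k(o(3, M))) = -191 - 178*(4 + 0)*(-1 + 2*(4 + 0)) = -191 - 712*(-1 + 2*4) = -191 - 712*(-1 + 8) = -191 - 712*7 = -191 - 178*28 = -191 - 4984 = -5175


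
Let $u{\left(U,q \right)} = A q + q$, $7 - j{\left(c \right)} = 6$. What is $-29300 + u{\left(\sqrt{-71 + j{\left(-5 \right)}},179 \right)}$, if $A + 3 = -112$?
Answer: $-49706$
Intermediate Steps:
$A = -115$ ($A = -3 - 112 = -115$)
$j{\left(c \right)} = 1$ ($j{\left(c \right)} = 7 - 6 = 1$)
$u{\left(U,q \right)} = - 114 q$ ($u{\left(U,q \right)} = - 115 q + q = - 114 q$)
$-29300 + u{\left(\sqrt{-71 + j{\left(-5 \right)}},179 \right)} = -29300 - 20406 = -49706$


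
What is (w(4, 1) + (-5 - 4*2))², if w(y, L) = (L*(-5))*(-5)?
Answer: 144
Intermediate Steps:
w(y, L) = 25*L (w(y, L) = -5*L*(-5) = 25*L)
(w(4, 1) + (-5 - 4*2))² = (25*1 + (-5 - 4*2))² = (25 + (-5 - 8))² = (25 - 13)² = 12² = 144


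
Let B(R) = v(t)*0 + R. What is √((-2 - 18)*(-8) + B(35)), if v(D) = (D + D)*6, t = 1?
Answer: √195 ≈ 13.964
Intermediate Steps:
v(D) = 12*D (v(D) = (2*D)*6 = 12*D)
B(R) = R (B(R) = (12*1)*0 + R = 12*0 + R = 0 + R = R)
√((-2 - 18)*(-8) + B(35)) = √((-2 - 18)*(-8) + 35) = √(-20*(-8) + 35) = √(160 + 35) = √195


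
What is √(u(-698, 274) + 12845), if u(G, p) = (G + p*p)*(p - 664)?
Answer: 5*I*√1159783 ≈ 5384.7*I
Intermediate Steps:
u(G, p) = (-664 + p)*(G + p²) (u(G, p) = (G + p²)*(-664 + p) = (-664 + p)*(G + p²))
√(u(-698, 274) + 12845) = √((274³ - 664*(-698) - 664*274² - 698*274) + 12845) = √((20570824 + 463472 - 664*75076 - 191252) + 12845) = √((20570824 + 463472 - 49850464 - 191252) + 12845) = √(-29007420 + 12845) = √(-28994575) = 5*I*√1159783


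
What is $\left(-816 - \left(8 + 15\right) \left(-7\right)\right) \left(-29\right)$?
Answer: $18995$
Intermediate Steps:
$\left(-816 - \left(8 + 15\right) \left(-7\right)\right) \left(-29\right) = \left(-816 - 23 \left(-7\right)\right) \left(-29\right) = \left(-816 - -161\right) \left(-29\right) = \left(-816 + 161\right) \left(-29\right) = \left(-655\right) \left(-29\right) = 18995$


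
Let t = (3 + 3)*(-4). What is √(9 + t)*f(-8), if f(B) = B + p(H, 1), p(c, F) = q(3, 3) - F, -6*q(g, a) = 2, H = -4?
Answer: -28*I*√15/3 ≈ -36.148*I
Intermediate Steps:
q(g, a) = -⅓ (q(g, a) = -⅙*2 = -⅓)
p(c, F) = -⅓ - F
f(B) = -4/3 + B (f(B) = B + (-⅓ - 1*1) = B + (-⅓ - 1) = B - 4/3 = -4/3 + B)
t = -24 (t = 6*(-4) = -24)
√(9 + t)*f(-8) = √(9 - 24)*(-4/3 - 8) = √(-15)*(-28/3) = (I*√15)*(-28/3) = -28*I*√15/3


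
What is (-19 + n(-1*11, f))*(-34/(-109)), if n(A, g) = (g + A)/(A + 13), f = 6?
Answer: -731/109 ≈ -6.7064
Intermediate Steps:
n(A, g) = (A + g)/(13 + A)
(-19 + n(-1*11, f))*(-34/(-109)) = (-19 + (-1*11 + 6)/(13 - 1*11))*(-34/(-109)) = (-19 + (-11 + 6)/(13 - 11))*(-34*(-1/109)) = (-19 - 5/2)*(34/109) = -43/2*34/109 = -731/109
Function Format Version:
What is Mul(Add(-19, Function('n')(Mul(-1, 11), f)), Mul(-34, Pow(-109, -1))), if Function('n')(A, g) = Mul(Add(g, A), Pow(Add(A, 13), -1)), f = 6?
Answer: Rational(-731, 109) ≈ -6.7064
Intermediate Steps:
Function('n')(A, g) = Mul(Pow(Add(13, A), -1), Add(A, g)) (Function('n')(A, g) = Mul(Add(A, g), Pow(Add(13, A), -1)) = Mul(Pow(Add(13, A), -1), Add(A, g)))
Mul(Add(-19, Function('n')(Mul(-1, 11), f)), Mul(-34, Pow(-109, -1))) = Mul(Add(-19, Mul(Pow(Add(13, Mul(-1, 11)), -1), Add(Mul(-1, 11), 6))), Mul(-34, Pow(-109, -1))) = Mul(Add(-19, Mul(Pow(Add(13, -11), -1), Add(-11, 6))), Mul(-34, Rational(-1, 109))) = Mul(Add(-19, Mul(Pow(2, -1), -5)), Rational(34, 109)) = Mul(Add(-19, Mul(Rational(1, 2), -5)), Rational(34, 109)) = Mul(Add(-19, Rational(-5, 2)), Rational(34, 109)) = Mul(Rational(-43, 2), Rational(34, 109)) = Rational(-731, 109)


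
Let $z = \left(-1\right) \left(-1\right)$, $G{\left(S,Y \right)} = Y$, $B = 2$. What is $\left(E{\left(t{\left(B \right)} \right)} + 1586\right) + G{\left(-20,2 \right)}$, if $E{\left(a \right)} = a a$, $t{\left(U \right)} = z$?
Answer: $1589$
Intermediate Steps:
$z = 1$
$t{\left(U \right)} = 1$
$E{\left(a \right)} = a^{2}$
$\left(E{\left(t{\left(B \right)} \right)} + 1586\right) + G{\left(-20,2 \right)} = \left(1^{2} + 1586\right) + 2 = \left(1 + 1586\right) + 2 = 1587 + 2 = 1589$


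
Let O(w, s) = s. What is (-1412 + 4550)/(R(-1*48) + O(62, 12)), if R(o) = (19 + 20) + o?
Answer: 1046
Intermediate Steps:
R(o) = 39 + o
(-1412 + 4550)/(R(-1*48) + O(62, 12)) = (-1412 + 4550)/((39 - 1*48) + 12) = 3138/((39 - 48) + 12) = 3138/(-9 + 12) = 3138/3 = 3138*(⅓) = 1046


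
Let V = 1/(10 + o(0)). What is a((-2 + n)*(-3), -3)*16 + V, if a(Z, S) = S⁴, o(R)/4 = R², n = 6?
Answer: 12961/10 ≈ 1296.1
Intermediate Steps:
o(R) = 4*R²
V = ⅒ (V = 1/(10 + 4*0²) = 1/(10 + 4*0) = 1/(10 + 0) = 1/10 = ⅒ ≈ 0.10000)
a((-2 + n)*(-3), -3)*16 + V = (-3)⁴*16 + ⅒ = 81*16 + ⅒ = 1296 + ⅒ = 12961/10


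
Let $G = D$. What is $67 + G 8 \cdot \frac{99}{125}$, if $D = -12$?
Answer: $- \frac{1129}{125} \approx -9.032$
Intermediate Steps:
$G = -12$
$67 + G 8 \cdot \frac{99}{125} = 67 + \left(-12\right) 8 \cdot \frac{99}{125} = 67 - 96 \cdot 99 \cdot \frac{1}{125} = 67 - \frac{9504}{125} = - \frac{1129}{125}$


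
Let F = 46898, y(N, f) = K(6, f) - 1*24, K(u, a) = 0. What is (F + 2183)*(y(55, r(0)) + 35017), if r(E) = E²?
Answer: 1717491433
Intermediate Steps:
y(N, f) = -24 (y(N, f) = 0 - 1*24 = 0 - 24 = -24)
(F + 2183)*(y(55, r(0)) + 35017) = (46898 + 2183)*(-24 + 35017) = 49081*34993 = 1717491433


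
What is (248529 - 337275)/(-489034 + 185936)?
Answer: 44373/151549 ≈ 0.29280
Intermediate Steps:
(248529 - 337275)/(-489034 + 185936) = -88746/(-303098) = -88746*(-1/303098) = 44373/151549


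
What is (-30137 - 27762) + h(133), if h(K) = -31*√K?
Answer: -57899 - 31*√133 ≈ -58257.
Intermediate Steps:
(-30137 - 27762) + h(133) = (-30137 - 27762) - 31*√133 = -57899 - 31*√133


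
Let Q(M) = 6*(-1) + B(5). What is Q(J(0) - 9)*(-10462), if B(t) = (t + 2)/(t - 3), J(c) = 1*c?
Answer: 26155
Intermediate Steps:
J(c) = c
B(t) = (2 + t)/(-3 + t)
Q(M) = -5/2 (Q(M) = 6*(-1) + (2 + 5)/(-3 + 5) = -6 + 7/2 = -5/2)
Q(J(0) - 9)*(-10462) = -5/2*(-10462) = 26155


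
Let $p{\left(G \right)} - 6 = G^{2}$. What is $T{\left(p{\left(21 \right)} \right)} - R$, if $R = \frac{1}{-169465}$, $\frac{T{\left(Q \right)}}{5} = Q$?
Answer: $\frac{378754276}{169465} \approx 2235.0$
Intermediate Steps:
$p{\left(G \right)} = 6 + G^{2}$
$T{\left(Q \right)} = 5 Q$
$R = - \frac{1}{169465} \approx -5.9009 \cdot 10^{-6}$
$T{\left(p{\left(21 \right)} \right)} - R = 5 \left(6 + 21^{2}\right) - - \frac{1}{169465} = 5 \left(6 + 441\right) + \frac{1}{169465} = 5 \cdot 447 + \frac{1}{169465} = 2235 + \frac{1}{169465} = \frac{378754276}{169465}$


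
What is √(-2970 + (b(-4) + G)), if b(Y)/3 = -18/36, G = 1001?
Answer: I*√7882/2 ≈ 44.39*I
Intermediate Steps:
b(Y) = -3/2 (b(Y) = 3*(-18/36) = 3*(-18*1/36) = 3*(-½) = -3/2)
√(-2970 + (b(-4) + G)) = √(-2970 + (-3/2 + 1001)) = √(-2970 + 1999/2) = √(-3941/2) = I*√7882/2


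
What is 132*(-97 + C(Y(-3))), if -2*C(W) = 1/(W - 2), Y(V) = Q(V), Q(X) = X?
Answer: -63954/5 ≈ -12791.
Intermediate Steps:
Y(V) = V
C(W) = -1/(2*(-2 + W)) (C(W) = -1/(2*(W - 2)) = -1/(2*(-2 + W)))
132*(-97 + C(Y(-3))) = 132*(-97 - 1/(-4 + 2*(-3))) = 132*(-97 - 1/(-4 - 6)) = 132*(-97 - 1/(-10)) = 132*(-97 - 1*(-⅒)) = 132*(-97 + ⅒) = 132*(-969/10) = -63954/5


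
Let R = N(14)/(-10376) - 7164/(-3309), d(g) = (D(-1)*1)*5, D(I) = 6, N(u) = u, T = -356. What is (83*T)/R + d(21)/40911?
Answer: -2305803995431434/168842738051 ≈ -13657.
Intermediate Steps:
d(g) = 30 (d(g) = (6*1)*5 = 6*5 = 30)
R = 12381223/5722364 (R = 14/(-10376) - 7164/(-3309) = 14*(-1/10376) - 7164*(-1/3309) = -7/5188 + 2388/1103 = 12381223/5722364 ≈ 2.1637)
(83*T)/R + d(21)/40911 = (83*(-356))/(12381223/5722364) + 30/40911 = -29548*5722364/12381223 + 30*(1/40911) = -169084411472/12381223 + 10/13637 = -2305803995431434/168842738051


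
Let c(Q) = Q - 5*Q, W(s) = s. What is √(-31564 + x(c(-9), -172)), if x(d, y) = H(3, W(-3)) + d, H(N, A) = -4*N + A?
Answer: I*√31543 ≈ 177.6*I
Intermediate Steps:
c(Q) = -4*Q
H(N, A) = A - 4*N
x(d, y) = -15 + d (x(d, y) = (-3 - 4*3) + d = (-3 - 12) + d = -15 + d)
√(-31564 + x(c(-9), -172)) = √(-31564 + (-15 - 4*(-9))) = √(-31564 + (-15 + 36)) = √(-31564 + 21) = √(-31543) = I*√31543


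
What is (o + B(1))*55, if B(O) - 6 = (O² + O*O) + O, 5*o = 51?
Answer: 1056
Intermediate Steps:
o = 51/5 (o = (⅕)*51 = 51/5 ≈ 10.200)
B(O) = 6 + O + 2*O² (B(O) = 6 + ((O² + O*O) + O) = 6 + ((O² + O²) + O) = 6 + (2*O² + O) = 6 + (O + 2*O²) = 6 + O + 2*O²)
(o + B(1))*55 = (51/5 + (6 + 1 + 2*1²))*55 = (51/5 + (6 + 1 + 2*1))*55 = (51/5 + (6 + 1 + 2))*55 = (51/5 + 9)*55 = (96/5)*55 = 1056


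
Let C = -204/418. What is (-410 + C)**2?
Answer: 7360267264/43681 ≈ 1.6850e+5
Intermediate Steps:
C = -102/209 (C = -204*1/418 = -102/209 ≈ -0.48804)
(-410 + C)**2 = (-410 - 102/209)**2 = (-85792/209)**2 = 7360267264/43681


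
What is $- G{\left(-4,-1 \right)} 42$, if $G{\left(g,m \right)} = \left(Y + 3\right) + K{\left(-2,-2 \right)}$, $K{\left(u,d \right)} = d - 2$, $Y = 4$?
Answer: $-126$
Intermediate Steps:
$K{\left(u,d \right)} = -2 + d$ ($K{\left(u,d \right)} = d - 2 = -2 + d$)
$G{\left(g,m \right)} = 3$ ($G{\left(g,m \right)} = \left(4 + 3\right) - 4 = 7 - 4 = 3$)
$- G{\left(-4,-1 \right)} 42 = \left(-1\right) 3 \cdot 42 = \left(-3\right) 42 = -126$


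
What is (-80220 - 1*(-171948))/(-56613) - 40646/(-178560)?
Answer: -2346309947/1684802880 ≈ -1.3926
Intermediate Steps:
(-80220 - 1*(-171948))/(-56613) - 40646/(-178560) = (-80220 + 171948)*(-1/56613) - 40646*(-1/178560) = 91728*(-1/56613) + 20323/89280 = -30576/18871 + 20323/89280 = -2346309947/1684802880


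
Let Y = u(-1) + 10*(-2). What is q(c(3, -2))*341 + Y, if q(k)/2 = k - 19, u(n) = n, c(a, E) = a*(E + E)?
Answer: -21163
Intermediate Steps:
c(a, E) = 2*E*a (c(a, E) = a*(2*E) = 2*E*a)
q(k) = -38 + 2*k (q(k) = 2*(k - 19) = 2*(-19 + k) = -38 + 2*k)
Y = -21 (Y = -1 + 10*(-2) = -1 - 20 = -21)
q(c(3, -2))*341 + Y = (-38 + 2*(2*(-2)*3))*341 - 21 = (-38 + 2*(-12))*341 - 21 = (-38 - 24)*341 - 21 = -62*341 - 21 = -21142 - 21 = -21163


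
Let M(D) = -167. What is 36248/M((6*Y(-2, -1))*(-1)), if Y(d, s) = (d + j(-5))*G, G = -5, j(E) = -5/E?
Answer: -36248/167 ≈ -217.05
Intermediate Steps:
Y(d, s) = -5 - 5*d (Y(d, s) = (d - 5/(-5))*(-5) = (d - 5*(-1/5))*(-5) = (d + 1)*(-5) = (1 + d)*(-5) = -5 - 5*d)
36248/M((6*Y(-2, -1))*(-1)) = 36248/(-167) = 36248*(-1/167) = -36248/167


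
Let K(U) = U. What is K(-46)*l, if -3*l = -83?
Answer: -3818/3 ≈ -1272.7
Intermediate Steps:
l = 83/3 (l = -1/3*(-83) = 83/3 ≈ 27.667)
K(-46)*l = -46*83/3 = -3818/3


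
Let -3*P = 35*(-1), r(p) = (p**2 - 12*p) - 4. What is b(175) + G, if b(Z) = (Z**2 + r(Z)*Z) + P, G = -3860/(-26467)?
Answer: 398736879725/79401 ≈ 5.0218e+6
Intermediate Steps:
r(p) = -4 + p**2 - 12*p
P = 35/3 (P = -35*(-1)/3 = -1/3*(-35) = 35/3 ≈ 11.667)
G = 3860/26467 (G = -3860*(-1/26467) = 3860/26467 ≈ 0.14584)
b(Z) = 35/3 + Z**2 + Z*(-4 + Z**2 - 12*Z) (b(Z) = (Z**2 + (-4 + Z**2 - 12*Z)*Z) + 35/3 = (Z**2 + Z*(-4 + Z**2 - 12*Z)) + 35/3 = 35/3 + Z**2 + Z*(-4 + Z**2 - 12*Z))
b(175) + G = (35/3 + 175**3 - 11*175**2 - 4*175) + 3860/26467 = (35/3 + 5359375 - 11*30625 - 700) + 3860/26467 = (35/3 + 5359375 - 336875 - 700) + 3860/26467 = 15065435/3 + 3860/26467 = 398736879725/79401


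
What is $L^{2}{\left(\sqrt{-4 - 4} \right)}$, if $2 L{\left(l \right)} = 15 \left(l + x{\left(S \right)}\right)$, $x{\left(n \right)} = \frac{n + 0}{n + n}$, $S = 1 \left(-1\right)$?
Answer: $- \frac{6975}{16} + \frac{225 i \sqrt{2}}{2} \approx -435.94 + 159.1 i$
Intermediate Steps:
$S = -1$
$x{\left(n \right)} = \frac{1}{2}$ ($x{\left(n \right)} = \frac{n}{2 n} = n \frac{1}{2 n} = \frac{1}{2}$)
$L{\left(l \right)} = \frac{15}{4} + \frac{15 l}{2}$ ($L{\left(l \right)} = \frac{15 \left(l + \frac{1}{2}\right)}{2} = \frac{15 \left(\frac{1}{2} + l\right)}{2} = \frac{\frac{15}{2} + 15 l}{2} = \frac{15}{4} + \frac{15 l}{2}$)
$L^{2}{\left(\sqrt{-4 - 4} \right)} = \left(\frac{15}{4} + \frac{15 \sqrt{-4 - 4}}{2}\right)^{2} = \left(\frac{15}{4} + \frac{15 \sqrt{-8}}{2}\right)^{2} = \left(\frac{15}{4} + \frac{15 \cdot 2 i \sqrt{2}}{2}\right)^{2} = \left(\frac{15}{4} + 15 i \sqrt{2}\right)^{2}$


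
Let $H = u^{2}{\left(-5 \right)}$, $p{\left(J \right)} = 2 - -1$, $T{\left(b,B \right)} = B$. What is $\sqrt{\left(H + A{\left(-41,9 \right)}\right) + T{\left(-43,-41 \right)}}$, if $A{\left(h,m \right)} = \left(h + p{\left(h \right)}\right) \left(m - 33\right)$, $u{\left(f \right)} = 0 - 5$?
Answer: $8 \sqrt{14} \approx 29.933$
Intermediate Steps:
$u{\left(f \right)} = -5$
$p{\left(J \right)} = 3$ ($p{\left(J \right)} = 2 + 1 = 3$)
$A{\left(h,m \right)} = \left(-33 + m\right) \left(3 + h\right)$ ($A{\left(h,m \right)} = \left(h + 3\right) \left(m - 33\right) = \left(3 + h\right) \left(-33 + m\right) = \left(-33 + m\right) \left(3 + h\right)$)
$H = 25$ ($H = \left(-5\right)^{2} = 25$)
$\sqrt{\left(H + A{\left(-41,9 \right)}\right) + T{\left(-43,-41 \right)}} = \sqrt{\left(25 - -912\right) - 41} = \sqrt{\left(25 + \left(-99 + 1353 + 27 - 369\right)\right) - 41} = \sqrt{\left(25 + 912\right) - 41} = \sqrt{937 - 41} = \sqrt{896} = 8 \sqrt{14}$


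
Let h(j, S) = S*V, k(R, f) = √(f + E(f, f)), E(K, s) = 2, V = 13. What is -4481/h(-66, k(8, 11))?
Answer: -4481*√13/169 ≈ -95.600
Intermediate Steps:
k(R, f) = √(2 + f) (k(R, f) = √(f + 2) = √(2 + f))
h(j, S) = 13*S (h(j, S) = S*13 = 13*S)
-4481/h(-66, k(8, 11)) = -4481*1/(13*√(2 + 11)) = -4481*√13/169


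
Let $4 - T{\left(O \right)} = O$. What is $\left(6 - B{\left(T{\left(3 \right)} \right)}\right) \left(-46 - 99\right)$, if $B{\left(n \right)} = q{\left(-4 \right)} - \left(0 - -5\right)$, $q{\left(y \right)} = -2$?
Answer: $-1885$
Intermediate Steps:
$T{\left(O \right)} = 4 - O$
$B{\left(n \right)} = -7$ ($B{\left(n \right)} = -2 - \left(0 - -5\right) = -2 - \left(0 + 5\right) = -2 - 5 = -7$)
$\left(6 - B{\left(T{\left(3 \right)} \right)}\right) \left(-46 - 99\right) = \left(6 - -7\right) \left(-46 - 99\right) = \left(6 + 7\right) \left(-145\right) = 13 \left(-145\right) = -1885$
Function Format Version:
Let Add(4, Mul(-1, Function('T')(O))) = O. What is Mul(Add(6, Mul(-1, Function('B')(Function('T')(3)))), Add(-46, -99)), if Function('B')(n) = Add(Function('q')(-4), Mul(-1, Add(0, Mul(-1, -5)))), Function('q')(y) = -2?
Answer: -1885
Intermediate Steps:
Function('T')(O) = Add(4, Mul(-1, O))
Function('B')(n) = -7 (Function('B')(n) = Add(-2, Mul(-1, Add(0, Mul(-1, -5)))) = Add(-2, Mul(-1, Add(0, 5))) = Add(-2, Mul(-1, 5)) = Add(-2, -5) = -7)
Mul(Add(6, Mul(-1, Function('B')(Function('T')(3)))), Add(-46, -99)) = Mul(Add(6, Mul(-1, -7)), Add(-46, -99)) = Mul(Add(6, 7), -145) = Mul(13, -145) = -1885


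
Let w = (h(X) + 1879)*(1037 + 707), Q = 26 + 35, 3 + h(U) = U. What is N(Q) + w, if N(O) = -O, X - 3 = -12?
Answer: 3255987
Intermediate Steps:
X = -9 (X = 3 - 12 = -9)
h(U) = -3 + U
Q = 61
w = 3256048 (w = ((-3 - 9) + 1879)*(1037 + 707) = (-12 + 1879)*1744 = 1867*1744 = 3256048)
N(Q) + w = -1*61 + 3256048 = -61 + 3256048 = 3255987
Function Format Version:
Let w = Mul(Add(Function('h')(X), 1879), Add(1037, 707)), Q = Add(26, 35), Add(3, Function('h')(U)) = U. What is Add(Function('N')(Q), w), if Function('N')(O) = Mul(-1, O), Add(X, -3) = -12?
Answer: 3255987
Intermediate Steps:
X = -9 (X = Add(3, -12) = -9)
Function('h')(U) = Add(-3, U)
Q = 61
w = 3256048 (w = Mul(Add(Add(-3, -9), 1879), Add(1037, 707)) = Mul(Add(-12, 1879), 1744) = Mul(1867, 1744) = 3256048)
Add(Function('N')(Q), w) = Add(Mul(-1, 61), 3256048) = Add(-61, 3256048) = 3255987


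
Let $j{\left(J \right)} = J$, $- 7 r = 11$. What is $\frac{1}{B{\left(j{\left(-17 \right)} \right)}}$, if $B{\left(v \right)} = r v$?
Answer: $\frac{7}{187} \approx 0.037433$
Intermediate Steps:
$r = - \frac{11}{7}$ ($r = \left(- \frac{1}{7}\right) 11 = - \frac{11}{7} \approx -1.5714$)
$B{\left(v \right)} = - \frac{11 v}{7}$
$\frac{1}{B{\left(j{\left(-17 \right)} \right)}} = \frac{1}{\left(- \frac{11}{7}\right) \left(-17\right)} = \frac{1}{\frac{187}{7}} = \frac{7}{187}$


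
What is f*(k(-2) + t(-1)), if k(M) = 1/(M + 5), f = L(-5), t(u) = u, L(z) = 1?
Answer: -2/3 ≈ -0.66667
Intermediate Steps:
f = 1
k(M) = 1/(5 + M)
f*(k(-2) + t(-1)) = 1*(1/(5 - 2) - 1) = 1*(1/3 - 1) = 1*(-2/3) = -2/3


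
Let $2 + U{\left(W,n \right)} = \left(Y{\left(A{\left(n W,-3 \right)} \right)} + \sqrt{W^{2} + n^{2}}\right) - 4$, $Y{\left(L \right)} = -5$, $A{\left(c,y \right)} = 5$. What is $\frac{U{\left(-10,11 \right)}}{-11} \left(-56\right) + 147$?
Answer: $91 + \frac{56 \sqrt{221}}{11} \approx 166.68$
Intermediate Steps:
$U{\left(W,n \right)} = -11 + \sqrt{W^{2} + n^{2}}$ ($U{\left(W,n \right)} = -2 + \left(\left(-5 + \sqrt{W^{2} + n^{2}}\right) - 4\right) = -2 + \left(-9 + \sqrt{W^{2} + n^{2}}\right) = -11 + \sqrt{W^{2} + n^{2}}$)
$\frac{U{\left(-10,11 \right)}}{-11} \left(-56\right) + 147 = \frac{-11 + \sqrt{\left(-10\right)^{2} + 11^{2}}}{-11} \left(-56\right) + 147 = \left(-11 + \sqrt{100 + 121}\right) \left(- \frac{1}{11}\right) \left(-56\right) + 147 = \left(-11 + \sqrt{221}\right) \left(- \frac{1}{11}\right) \left(-56\right) + 147 = \left(1 - \frac{\sqrt{221}}{11}\right) \left(-56\right) + 147 = \left(-56 + \frac{56 \sqrt{221}}{11}\right) + 147 = 91 + \frac{56 \sqrt{221}}{11}$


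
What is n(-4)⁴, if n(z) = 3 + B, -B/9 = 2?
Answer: 50625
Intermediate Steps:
B = -18 (B = -9*2 = -18)
n(z) = -15 (n(z) = 3 - 18 = -15)
n(-4)⁴ = (-15)⁴ = 50625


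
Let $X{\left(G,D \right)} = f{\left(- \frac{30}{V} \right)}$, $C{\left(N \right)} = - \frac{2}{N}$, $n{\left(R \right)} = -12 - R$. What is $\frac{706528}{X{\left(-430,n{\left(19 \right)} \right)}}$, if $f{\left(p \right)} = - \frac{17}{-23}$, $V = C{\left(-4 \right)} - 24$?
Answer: $\frac{16250144}{17} \approx 9.5589 \cdot 10^{5}$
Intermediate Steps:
$V = - \frac{47}{2}$ ($V = - \frac{2}{-4} - 24 = \left(-2\right) \left(- \frac{1}{4}\right) - 24 = \frac{1}{2} - 24 = - \frac{47}{2} \approx -23.5$)
$f{\left(p \right)} = \frac{17}{23}$ ($f{\left(p \right)} = \left(-17\right) \left(- \frac{1}{23}\right) = \frac{17}{23}$)
$X{\left(G,D \right)} = \frac{17}{23}$
$\frac{706528}{X{\left(-430,n{\left(19 \right)} \right)}} = \frac{706528}{\frac{17}{23}} = 706528 \cdot \frac{23}{17} = \frac{16250144}{17}$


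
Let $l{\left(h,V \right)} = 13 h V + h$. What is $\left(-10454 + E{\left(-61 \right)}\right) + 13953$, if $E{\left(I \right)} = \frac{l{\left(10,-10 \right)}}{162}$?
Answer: $\frac{94258}{27} \approx 3491.0$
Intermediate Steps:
$l{\left(h,V \right)} = h + 13 V h$ ($l{\left(h,V \right)} = 13 V h + h = h + 13 V h$)
$E{\left(I \right)} = - \frac{215}{27}$ ($E{\left(I \right)} = \frac{10 \left(1 + 13 \left(-10\right)\right)}{162} = 10 \left(1 - 130\right) \frac{1}{162} = 10 \left(-129\right) \frac{1}{162} = \left(-1290\right) \frac{1}{162} = - \frac{215}{27}$)
$\left(-10454 + E{\left(-61 \right)}\right) + 13953 = \left(-10454 - \frac{215}{27}\right) + 13953 = - \frac{282473}{27} + 13953 = \frac{94258}{27}$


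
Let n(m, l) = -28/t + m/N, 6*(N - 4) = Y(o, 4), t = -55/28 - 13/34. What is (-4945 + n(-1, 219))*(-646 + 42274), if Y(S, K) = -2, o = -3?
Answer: -2523321099624/12287 ≈ -2.0536e+8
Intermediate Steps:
t = -1117/476 (t = -55*1/28 - 13*1/34 = -55/28 - 13/34 = -1117/476 ≈ -2.3466)
N = 11/3 (N = 4 + (⅙)*(-2) = 4 - ⅓ = 11/3 ≈ 3.6667)
n(m, l) = 13328/1117 + 3*m/11 (n(m, l) = -28/(-1117/476) + m/(11/3) = -28*(-476/1117) + m*(3/11) = 13328/1117 + 3*m/11)
(-4945 + n(-1, 219))*(-646 + 42274) = (-4945 + (13328/1117 + (3/11)*(-1)))*(-646 + 42274) = (-4945 + (13328/1117 - 3/11))*41628 = (-4945 + 143257/12287)*41628 = -60615958/12287*41628 = -2523321099624/12287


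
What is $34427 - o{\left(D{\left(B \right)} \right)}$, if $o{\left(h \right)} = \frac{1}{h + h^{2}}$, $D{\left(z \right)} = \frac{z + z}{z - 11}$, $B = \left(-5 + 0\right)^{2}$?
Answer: $\frac{27541551}{800} \approx 34427.0$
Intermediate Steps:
$B = 25$ ($B = \left(-5\right)^{2} = 25$)
$D{\left(z \right)} = \frac{2 z}{-11 + z}$
$34427 - o{\left(D{\left(B \right)} \right)} = 34427 - \frac{1}{2 \cdot 25 \frac{1}{-11 + 25} \left(1 + 2 \cdot 25 \frac{1}{-11 + 25}\right)} = 34427 - \frac{1}{2 \cdot 25 \cdot \frac{1}{14} \left(1 + 2 \cdot 25 \cdot \frac{1}{14}\right)} = 34427 - \frac{1}{\frac{25}{7} \left(1 + \frac{25}{7}\right)} = 34427 - \frac{7}{25 \cdot \frac{32}{7}} = 34427 - \frac{7}{25} \cdot \frac{7}{32} = 34427 - \frac{49}{800} = \frac{27541551}{800}$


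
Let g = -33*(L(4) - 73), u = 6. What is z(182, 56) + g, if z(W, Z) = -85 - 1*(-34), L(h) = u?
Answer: 2160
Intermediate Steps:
L(h) = 6
z(W, Z) = -51 (z(W, Z) = -85 + 34 = -51)
g = 2211 (g = -33*(6 - 73) = -33*(-67) = -1*(-2211) = 2211)
z(182, 56) + g = -51 + 2211 = 2160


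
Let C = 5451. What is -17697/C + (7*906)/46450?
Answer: -131242568/42199825 ≈ -3.1100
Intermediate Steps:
-17697/C + (7*906)/46450 = -17697/5451 + (7*906)/46450 = -17697*1/5451 + 6342*(1/46450) = -5899/1817 + 3171/23225 = -131242568/42199825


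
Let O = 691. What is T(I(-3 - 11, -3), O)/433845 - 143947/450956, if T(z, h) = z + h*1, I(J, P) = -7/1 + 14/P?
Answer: -186433010317/586935017460 ≈ -0.31764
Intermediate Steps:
I(J, P) = -7 + 14/P (I(J, P) = -7*1 + 14/P = -7 + 14/P)
T(z, h) = h + z (T(z, h) = z + h = h + z)
T(I(-3 - 11, -3), O)/433845 - 143947/450956 = (691 + (-7 + 14/(-3)))/433845 - 143947/450956 = (691 + (-7 + 14*(-1/3)))*(1/433845) - 143947*1/450956 = (691 + (-7 - 14/3))*(1/433845) - 143947/450956 = (691 - 35/3)*(1/433845) - 143947/450956 = (2038/3)*(1/433845) - 143947/450956 = 2038/1301535 - 143947/450956 = -186433010317/586935017460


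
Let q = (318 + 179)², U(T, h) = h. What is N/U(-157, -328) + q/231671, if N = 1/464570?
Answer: 37638974298969/35301786042160 ≈ 1.0662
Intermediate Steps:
N = 1/464570 ≈ 2.1525e-6
q = 247009 (q = 497² = 247009)
N/U(-157, -328) + q/231671 = (1/464570)/(-328) + 247009/231671 = (1/464570)*(-1/328) + 247009*(1/231671) = -1/152378960 + 247009/231671 = 37638974298969/35301786042160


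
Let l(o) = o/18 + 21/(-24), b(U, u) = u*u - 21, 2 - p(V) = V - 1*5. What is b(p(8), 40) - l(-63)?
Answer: 12667/8 ≈ 1583.4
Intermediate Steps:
p(V) = 7 - V (p(V) = 2 - (V - 1*5) = 2 - (V - 5) = 2 - (-5 + V) = 2 + (5 - V) = 7 - V)
b(U, u) = -21 + u**2 (b(U, u) = u**2 - 21 = -21 + u**2)
l(o) = -7/8 + o/18 (l(o) = o*(1/18) + 21*(-1/24) = o/18 - 7/8 = -7/8 + o/18)
b(p(8), 40) - l(-63) = (-21 + 40**2) - (-7/8 + (1/18)*(-63)) = (-21 + 1600) - (-7/8 - 7/2) = 1579 - 1*(-35/8) = 1579 + 35/8 = 12667/8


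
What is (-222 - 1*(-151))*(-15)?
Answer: 1065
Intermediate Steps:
(-222 - 1*(-151))*(-15) = (-222 + 151)*(-15) = -71*(-15) = 1065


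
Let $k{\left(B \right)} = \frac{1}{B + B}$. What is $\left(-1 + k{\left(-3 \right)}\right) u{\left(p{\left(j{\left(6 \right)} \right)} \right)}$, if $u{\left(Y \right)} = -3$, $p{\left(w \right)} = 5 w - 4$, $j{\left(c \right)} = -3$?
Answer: $\frac{7}{2} \approx 3.5$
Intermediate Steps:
$p{\left(w \right)} = -4 + 5 w$
$k{\left(B \right)} = \frac{1}{2 B}$
$\left(-1 + k{\left(-3 \right)}\right) u{\left(p{\left(j{\left(6 \right)} \right)} \right)} = \left(-1 + \frac{1}{2 \left(-3\right)}\right) \left(-3\right) = \left(-1 + \frac{1}{2} \left(- \frac{1}{3}\right)\right) \left(-3\right) = \left(-1 - \frac{1}{6}\right) \left(-3\right) = \left(- \frac{7}{6}\right) \left(-3\right) = \frac{7}{2}$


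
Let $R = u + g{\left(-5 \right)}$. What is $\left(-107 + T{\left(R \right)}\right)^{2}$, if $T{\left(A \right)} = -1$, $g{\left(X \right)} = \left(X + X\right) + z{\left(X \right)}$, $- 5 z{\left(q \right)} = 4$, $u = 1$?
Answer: $11664$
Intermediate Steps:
$z{\left(q \right)} = - \frac{4}{5}$ ($z{\left(q \right)} = \left(- \frac{1}{5}\right) 4 = - \frac{4}{5}$)
$g{\left(X \right)} = - \frac{4}{5} + 2 X$ ($g{\left(X \right)} = \left(X + X\right) - \frac{4}{5} = 2 X - \frac{4}{5} = - \frac{4}{5} + 2 X$)
$R = - \frac{49}{5}$ ($R = 1 + \left(- \frac{4}{5} + 2 \left(-5\right)\right) = 1 - \frac{54}{5} = - \frac{49}{5} \approx -9.8$)
$\left(-107 + T{\left(R \right)}\right)^{2} = \left(-107 - 1\right)^{2} = \left(-108\right)^{2} = 11664$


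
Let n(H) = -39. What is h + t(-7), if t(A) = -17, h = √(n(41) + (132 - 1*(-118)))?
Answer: -17 + √211 ≈ -2.4742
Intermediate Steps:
h = √211 (h = √(-39 + (132 - 1*(-118))) = √(-39 + (132 + 118)) = √(-39 + 250) = √211 ≈ 14.526)
h + t(-7) = √211 - 17 = -17 + √211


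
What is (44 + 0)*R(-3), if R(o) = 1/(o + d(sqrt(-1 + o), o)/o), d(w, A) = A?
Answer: -22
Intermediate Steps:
R(o) = 1/(1 + o) (R(o) = 1/(o + o/o) = 1/(o + 1) = 1/(1 + o))
(44 + 0)*R(-3) = (44 + 0)/(1 - 3) = 44/(-2) = 44*(-1/2) = -22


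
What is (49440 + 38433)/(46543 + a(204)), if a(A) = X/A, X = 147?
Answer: 1991788/1054991 ≈ 1.8880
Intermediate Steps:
a(A) = 147/A
(49440 + 38433)/(46543 + a(204)) = (49440 + 38433)/(46543 + 147/204) = 87873/(46543 + 147*(1/204)) = 87873/(46543 + 49/68) = 87873/(3164973/68) = 87873*(68/3164973) = 1991788/1054991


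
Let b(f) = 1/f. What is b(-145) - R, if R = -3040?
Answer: 440799/145 ≈ 3040.0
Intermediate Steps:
b(-145) - R = 1/(-145) - 1*(-3040) = -1/145 + 3040 = 440799/145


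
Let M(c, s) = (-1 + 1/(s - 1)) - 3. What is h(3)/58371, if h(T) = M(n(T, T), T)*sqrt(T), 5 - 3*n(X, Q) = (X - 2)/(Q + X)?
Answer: -7*sqrt(3)/116742 ≈ -0.00010386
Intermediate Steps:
n(X, Q) = 5/3 - (-2 + X)/(3*(Q + X)) (n(X, Q) = 5/3 - (X - 2)/(3*(Q + X)) = 5/3 - (-2 + X)/(3*(Q + X)))
M(c, s) = -4 + 1/(-1 + s) (M(c, s) = (-1 + 1/(-1 + s)) - 3 = -4 + 1/(-1 + s))
h(T) = sqrt(T)*(5 - 4*T)/(-1 + T) (h(T) = ((5 - 4*T)/(-1 + T))*sqrt(T) = sqrt(T)*(5 - 4*T)/(-1 + T))
h(3)/58371 = (sqrt(3)*(5 - 4*3)/(-1 + 3))/58371 = (sqrt(3)*(5 - 12)/2)*(1/58371) = (sqrt(3)*(1/2)*(-7))*(1/58371) = -7*sqrt(3)/2*(1/58371) = -7*sqrt(3)/116742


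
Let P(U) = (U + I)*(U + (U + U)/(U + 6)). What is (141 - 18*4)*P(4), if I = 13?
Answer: 28152/5 ≈ 5630.4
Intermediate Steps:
P(U) = (13 + U)*(U + 2*U/(6 + U)) (P(U) = (U + 13)*(U + (U + U)/(U + 6)) = (13 + U)*(U + (2*U)/(6 + U)) = (13 + U)*(U + 2*U/(6 + U)))
(141 - 18*4)*P(4) = (141 - 18*4)*(4*(104 + 4² + 21*4)/(6 + 4)) = (141 - 3*24)*(4*(104 + 16 + 84)/10) = (141 - 72)*(4*(⅒)*204) = 69*(408/5) = 28152/5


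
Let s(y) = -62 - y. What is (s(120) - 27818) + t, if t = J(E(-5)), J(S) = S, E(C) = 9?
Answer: -27991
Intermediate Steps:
t = 9
(s(120) - 27818) + t = ((-62 - 1*120) - 27818) + 9 = ((-62 - 120) - 27818) + 9 = (-182 - 27818) + 9 = -28000 + 9 = -27991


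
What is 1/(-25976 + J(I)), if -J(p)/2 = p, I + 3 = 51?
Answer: -1/26072 ≈ -3.8355e-5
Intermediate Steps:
I = 48 (I = -3 + 51 = 48)
J(p) = -2*p
1/(-25976 + J(I)) = 1/(-25976 - 2*48) = 1/(-25976 - 96) = 1/(-26072) = -1/26072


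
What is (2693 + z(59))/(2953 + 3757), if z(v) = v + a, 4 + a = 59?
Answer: 2807/6710 ≈ 0.41833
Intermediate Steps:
a = 55 (a = -4 + 59 = 55)
z(v) = 55 + v (z(v) = v + 55 = 55 + v)
(2693 + z(59))/(2953 + 3757) = (2693 + (55 + 59))/(2953 + 3757) = (2693 + 114)/6710 = 2807*(1/6710) = 2807/6710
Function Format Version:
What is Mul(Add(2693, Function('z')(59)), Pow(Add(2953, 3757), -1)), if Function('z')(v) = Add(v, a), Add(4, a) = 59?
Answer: Rational(2807, 6710) ≈ 0.41833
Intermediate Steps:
a = 55 (a = Add(-4, 59) = 55)
Function('z')(v) = Add(55, v) (Function('z')(v) = Add(v, 55) = Add(55, v))
Mul(Add(2693, Function('z')(59)), Pow(Add(2953, 3757), -1)) = Mul(Add(2693, Add(55, 59)), Pow(Add(2953, 3757), -1)) = Mul(Add(2693, 114), Pow(6710, -1)) = Mul(2807, Rational(1, 6710)) = Rational(2807, 6710)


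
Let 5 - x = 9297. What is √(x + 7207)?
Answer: I*√2085 ≈ 45.662*I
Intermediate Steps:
x = -9292 (x = 5 - 1*9297 = 5 - 9297 = -9292)
√(x + 7207) = √(-9292 + 7207) = √(-2085) = I*√2085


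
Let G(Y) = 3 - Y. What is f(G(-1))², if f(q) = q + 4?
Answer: 64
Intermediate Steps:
f(q) = 4 + q
f(G(-1))² = (4 + (3 - 1*(-1)))² = (4 + (3 + 1))² = (4 + 4)² = 8² = 64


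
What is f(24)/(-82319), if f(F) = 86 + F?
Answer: -110/82319 ≈ -0.0013363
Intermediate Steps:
f(24)/(-82319) = (86 + 24)/(-82319) = 110*(-1/82319) = -110/82319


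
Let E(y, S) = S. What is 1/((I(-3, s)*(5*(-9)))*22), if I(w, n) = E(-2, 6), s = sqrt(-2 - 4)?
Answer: -1/5940 ≈ -0.00016835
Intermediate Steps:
s = I*sqrt(6) (s = sqrt(-6) = I*sqrt(6) ≈ 2.4495*I)
I(w, n) = 6
1/((I(-3, s)*(5*(-9)))*22) = 1/((6*(5*(-9)))*22) = 1/((6*(-45))*22) = 1/(-270*22) = 1/(-5940) = -1/5940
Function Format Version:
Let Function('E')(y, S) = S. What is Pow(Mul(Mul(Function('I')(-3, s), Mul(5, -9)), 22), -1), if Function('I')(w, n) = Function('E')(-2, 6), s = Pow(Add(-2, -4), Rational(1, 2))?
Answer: Rational(-1, 5940) ≈ -0.00016835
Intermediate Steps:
s = Mul(I, Pow(6, Rational(1, 2))) (s = Pow(-6, Rational(1, 2)) = Mul(I, Pow(6, Rational(1, 2))) ≈ Mul(2.4495, I))
Function('I')(w, n) = 6
Pow(Mul(Mul(Function('I')(-3, s), Mul(5, -9)), 22), -1) = Pow(Mul(Mul(6, Mul(5, -9)), 22), -1) = Pow(Mul(Mul(6, -45), 22), -1) = Pow(Mul(-270, 22), -1) = Pow(-5940, -1) = Rational(-1, 5940)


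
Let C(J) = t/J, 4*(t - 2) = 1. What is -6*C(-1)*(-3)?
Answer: -81/2 ≈ -40.500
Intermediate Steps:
t = 9/4 (t = 2 + (¼)*1 = 2 + ¼ = 9/4 ≈ 2.2500)
C(J) = 9/(4*J)
-6*C(-1)*(-3) = -27/(2*(-1))*(-3) = -27*(-1)/2*(-3) = -6*(-9/4)*(-3) = (27/2)*(-3) = -81/2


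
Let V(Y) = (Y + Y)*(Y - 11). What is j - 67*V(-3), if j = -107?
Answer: -5735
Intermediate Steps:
V(Y) = 2*Y*(-11 + Y) (V(Y) = (2*Y)*(-11 + Y) = 2*Y*(-11 + Y))
j - 67*V(-3) = -107 - 134*(-3)*(-11 - 3) = -107 - 134*(-3)*(-14) = -107 - 67*84 = -107 - 5628 = -5735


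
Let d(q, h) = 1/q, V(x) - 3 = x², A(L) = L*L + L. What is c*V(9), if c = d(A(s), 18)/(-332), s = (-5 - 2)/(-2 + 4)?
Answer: -12/415 ≈ -0.028916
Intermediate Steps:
s = -7/2 ≈ -3.5000
A(L) = L + L² (A(L) = L² + L = L + L²)
V(x) = 3 + x²
c = -1/2905 (c = 1/(-7*(1 - 7/2)/2*(-332)) = -1/332/(-7/2*(-5/2)) = -1/332/(35/4) = (4/35)*(-1/332) = -1/2905 ≈ -0.00034423)
c*V(9) = -(3 + 9²)/2905 = -(3 + 81)/2905 = -1/2905*84 = -12/415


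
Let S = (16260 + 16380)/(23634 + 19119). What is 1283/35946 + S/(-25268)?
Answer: 115402463341/3235987139382 ≈ 0.035662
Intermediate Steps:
S = 10880/14251 (S = 32640/42753 = 32640*(1/42753) = 10880/14251 ≈ 0.76346)
1283/35946 + S/(-25268) = 1283/35946 + (10880/14251)/(-25268) = 1283*(1/35946) + (10880/14251)*(-1/25268) = 1283/35946 - 2720/90023567 = 115402463341/3235987139382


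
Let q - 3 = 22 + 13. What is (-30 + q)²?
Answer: 64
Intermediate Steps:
q = 38 (q = 3 + (22 + 13) = 3 + 35 = 38)
(-30 + q)² = (-30 + 38)² = 8² = 64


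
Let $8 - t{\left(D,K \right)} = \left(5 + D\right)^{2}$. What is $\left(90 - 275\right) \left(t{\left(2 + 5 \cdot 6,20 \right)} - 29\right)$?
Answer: $257150$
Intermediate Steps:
$t{\left(D,K \right)} = 8 - \left(5 + D\right)^{2}$
$\left(90 - 275\right) \left(t{\left(2 + 5 \cdot 6,20 \right)} - 29\right) = \left(90 - 275\right) \left(\left(8 - \left(5 + \left(2 + 5 \cdot 6\right)\right)^{2}\right) - 29\right) = - 185 \left(\left(8 - \left(5 + \left(2 + 30\right)\right)^{2}\right) - 29\right) = - 185 \left(\left(8 - \left(5 + 32\right)^{2}\right) - 29\right) = - 185 \left(\left(8 - 37^{2}\right) - 29\right) = - 185 \left(\left(8 - 1369\right) - 29\right) = - 185 \left(-1361 - 29\right) = \left(-185\right) \left(-1390\right) = 257150$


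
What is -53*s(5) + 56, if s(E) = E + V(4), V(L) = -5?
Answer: 56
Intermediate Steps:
s(E) = -5 + E (s(E) = E - 5 = -5 + E)
-53*s(5) + 56 = -53*(-5 + 5) + 56 = -53*0 + 56 = 0 + 56 = 56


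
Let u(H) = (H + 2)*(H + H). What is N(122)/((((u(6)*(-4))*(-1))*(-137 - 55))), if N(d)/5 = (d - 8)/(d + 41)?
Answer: -95/2002944 ≈ -4.7430e-5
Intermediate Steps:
N(d) = 5*(-8 + d)/(41 + d) (N(d) = 5*((d - 8)/(d + 41)) = 5*((-8 + d)/(41 + d)) = 5*(-8 + d)/(41 + d))
u(H) = 2*H*(2 + H) (u(H) = (2 + H)*(2*H) = 2*H*(2 + H))
N(122)/((((u(6)*(-4))*(-1))*(-137 - 55))) = (5*(-8 + 122)/(41 + 122))/(((((2*6*(2 + 6))*(-4))*(-1))*(-137 - 55))) = (5*114/163)/(((((2*6*8)*(-4))*(-1))*(-192))) = (5*(1/163)*114)/((((96*(-4))*(-1))*(-192))) = 570/(163*((-384*(-1)*(-192)))) = 570/(163*((384*(-192)))) = (570/163)/(-73728) = (570/163)*(-1/73728) = -95/2002944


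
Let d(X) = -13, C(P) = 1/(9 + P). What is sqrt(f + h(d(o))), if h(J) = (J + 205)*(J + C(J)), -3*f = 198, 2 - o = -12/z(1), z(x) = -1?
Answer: 3*I*sqrt(290) ≈ 51.088*I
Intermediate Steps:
o = -10 (o = 2 - (-12)/(-1) = 2 - (-12)*(-1) = 2 - 1*12 = 2 - 12 = -10)
f = -66 (f = -1/3*198 = -66)
h(J) = (205 + J)*(J + 1/(9 + J)) (h(J) = (J + 205)*(J + 1/(9 + J)) = (205 + J)*(J + 1/(9 + J)))
sqrt(f + h(d(o))) = sqrt(-66 + (205 - 13 - 13*(9 - 13)*(205 - 13))/(9 - 13)) = sqrt(-66 + (205 - 13 - 13*(-4)*192)/(-4)) = sqrt(-66 - (205 - 13 + 9984)/4) = sqrt(-66 - 1/4*10176) = sqrt(-66 - 2544) = sqrt(-2610) = 3*I*sqrt(290)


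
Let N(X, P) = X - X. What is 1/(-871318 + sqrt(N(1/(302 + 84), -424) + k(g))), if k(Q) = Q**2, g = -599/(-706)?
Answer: -706/615149909 ≈ -1.1477e-6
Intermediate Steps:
g = 599/706 (g = -599*(-1/706) = 599/706 ≈ 0.84844)
N(X, P) = 0
1/(-871318 + sqrt(N(1/(302 + 84), -424) + k(g))) = 1/(-871318 + sqrt(0 + (599/706)**2)) = 1/(-871318 + sqrt(0 + 358801/498436)) = 1/(-871318 + sqrt(358801/498436)) = 1/(-871318 + 599/706) = 1/(-615149909/706) = -706/615149909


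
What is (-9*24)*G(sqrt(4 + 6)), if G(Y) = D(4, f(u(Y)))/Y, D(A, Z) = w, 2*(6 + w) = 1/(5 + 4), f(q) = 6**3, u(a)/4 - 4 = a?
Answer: 642*sqrt(10)/5 ≈ 406.04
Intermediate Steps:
u(a) = 16 + 4*a
f(q) = 216
w = -107/18 (w = -6 + 1/(2*(5 + 4)) = -6 + (1/2)/9 = -6 + (1/2)*(1/9) = -6 + 1/18 = -107/18 ≈ -5.9444)
D(A, Z) = -107/18
G(Y) = -107/(18*Y)
(-9*24)*G(sqrt(4 + 6)) = (-9*24)*(-107/(18*sqrt(4 + 6))) = -(-1284)/(sqrt(10)) = -(-1284)*sqrt(10)/10 = -(-642)*sqrt(10)/5 = 642*sqrt(10)/5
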